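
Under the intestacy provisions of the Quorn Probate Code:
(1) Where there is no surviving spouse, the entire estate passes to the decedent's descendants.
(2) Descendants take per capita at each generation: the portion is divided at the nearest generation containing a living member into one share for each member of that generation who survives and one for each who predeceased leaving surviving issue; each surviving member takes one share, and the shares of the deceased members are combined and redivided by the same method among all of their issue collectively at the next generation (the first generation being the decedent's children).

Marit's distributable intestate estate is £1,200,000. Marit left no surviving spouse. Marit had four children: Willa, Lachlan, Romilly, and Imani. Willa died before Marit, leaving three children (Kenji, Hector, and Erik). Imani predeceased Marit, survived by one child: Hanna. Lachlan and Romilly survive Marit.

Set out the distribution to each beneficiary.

The entire £1,200,000 passes to the descendants.
That amount (£1,200,000) is divided at the children's generation into 4 shares of £300,000. Lachlan and Romilly each take £300,000. The 2 shares of the deceased (Willa and Imani) are combined into a pool of £600,000.
That pool (£600,000) is divided at the grandchildren's generation equally among Kenji, Hector, Erik, and Hanna: £150,000 each.

Kenji: £150,000; Hector: £150,000; Erik: £150,000; Lachlan: £300,000; Romilly: £300,000; Hanna: £150,000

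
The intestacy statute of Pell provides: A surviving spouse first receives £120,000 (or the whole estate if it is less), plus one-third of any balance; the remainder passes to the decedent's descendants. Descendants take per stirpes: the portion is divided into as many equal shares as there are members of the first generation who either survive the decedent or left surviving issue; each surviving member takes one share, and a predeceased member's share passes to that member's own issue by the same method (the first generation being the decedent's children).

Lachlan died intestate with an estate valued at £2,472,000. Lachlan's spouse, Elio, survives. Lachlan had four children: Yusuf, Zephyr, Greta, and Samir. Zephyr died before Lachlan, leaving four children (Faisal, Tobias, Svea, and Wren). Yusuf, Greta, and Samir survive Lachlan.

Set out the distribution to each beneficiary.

Elio first takes £120,000, leaving a balance of £2,352,000. Elio then takes one-third of the balance (£784,000), for a total of £904,000. The remaining £1,568,000 passes to the descendants.
The descendants' portion (£1,568,000) is divided into 4 shares of £392,000: Yusuf, Greta, and Samir each take £392,000; Zephyr's £392,000 share passes to Zephyr's issue.
Zephyr's share (£392,000) is divided into 4 shares of £98,000: Faisal, Tobias, Svea, and Wren each take £98,000.

Elio: £904,000; Yusuf: £392,000; Faisal: £98,000; Tobias: £98,000; Svea: £98,000; Wren: £98,000; Greta: £392,000; Samir: £392,000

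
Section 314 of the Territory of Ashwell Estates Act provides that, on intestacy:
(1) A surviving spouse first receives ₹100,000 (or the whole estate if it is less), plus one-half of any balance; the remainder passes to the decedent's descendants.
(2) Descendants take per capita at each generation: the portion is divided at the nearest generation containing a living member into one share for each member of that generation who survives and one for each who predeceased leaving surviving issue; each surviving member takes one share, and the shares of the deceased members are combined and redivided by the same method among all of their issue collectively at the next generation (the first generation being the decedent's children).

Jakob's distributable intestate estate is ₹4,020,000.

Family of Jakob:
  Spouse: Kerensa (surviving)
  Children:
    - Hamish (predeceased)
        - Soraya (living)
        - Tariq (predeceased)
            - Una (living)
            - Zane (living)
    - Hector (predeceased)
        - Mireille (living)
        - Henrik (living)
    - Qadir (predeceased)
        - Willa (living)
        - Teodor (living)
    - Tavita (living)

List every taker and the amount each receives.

Kerensa first takes ₹100,000, leaving a balance of ₹3,920,000. Kerensa then takes one-half of the balance (₹1,960,000), for a total of ₹2,060,000. The remaining ₹1,960,000 passes to the descendants.
The descendants' portion (₹1,960,000) is divided at the children's generation into 4 shares of ₹490,000. Tavita takes ₹490,000. The 3 shares of the deceased (Hamish, Hector, and Qadir) are combined into a pool of ₹1,470,000.
That pool (₹1,470,000) is divided at the grandchildren's generation into 6 shares of ₹245,000. Soraya, Mireille, Henrik, Willa, and Teodor each take ₹245,000. The remaining share for the deceased Tariq (₹245,000) is carried to the next generation.
That pool (₹245,000) is divided at the great-grandchildren's generation equally among Una and Zane: ₹122,500 each.

Kerensa: ₹2,060,000; Soraya: ₹245,000; Una: ₹122,500; Zane: ₹122,500; Mireille: ₹245,000; Henrik: ₹245,000; Willa: ₹245,000; Teodor: ₹245,000; Tavita: ₹490,000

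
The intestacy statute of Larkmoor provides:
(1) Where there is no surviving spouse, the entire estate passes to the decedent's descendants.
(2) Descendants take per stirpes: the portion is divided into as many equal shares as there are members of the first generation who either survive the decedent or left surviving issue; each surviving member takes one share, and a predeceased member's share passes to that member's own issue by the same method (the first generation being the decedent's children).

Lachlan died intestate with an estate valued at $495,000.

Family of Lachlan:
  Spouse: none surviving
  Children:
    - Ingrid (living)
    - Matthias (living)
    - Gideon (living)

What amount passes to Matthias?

The entire $495,000 passes to the descendants.
That amount ($495,000) is divided into 3 shares of $165,000: Ingrid, Matthias, and Gideon each take $165,000.

Matthias receives $165,000.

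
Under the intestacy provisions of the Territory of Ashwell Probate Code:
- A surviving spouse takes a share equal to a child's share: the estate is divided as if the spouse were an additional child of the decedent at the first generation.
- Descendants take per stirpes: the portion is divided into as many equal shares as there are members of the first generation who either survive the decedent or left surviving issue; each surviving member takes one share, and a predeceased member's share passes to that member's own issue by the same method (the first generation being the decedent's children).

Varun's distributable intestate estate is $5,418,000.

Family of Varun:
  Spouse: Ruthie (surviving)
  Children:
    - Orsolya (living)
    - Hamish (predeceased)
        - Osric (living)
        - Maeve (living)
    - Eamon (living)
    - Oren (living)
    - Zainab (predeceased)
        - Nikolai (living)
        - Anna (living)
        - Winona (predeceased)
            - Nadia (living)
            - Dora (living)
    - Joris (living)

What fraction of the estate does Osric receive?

Osric receives 1/14 of the estate.

The spouse counts as an additional share at the children's level, so there are 7 primary shares of $774,000. Ruthie takes one such share ($774,000).
The children's combined portion ($4,644,000) is divided into 6 shares of $774,000: Orsolya, Eamon, Oren, and Joris each take $774,000; Hamish's $774,000 share passes to Hamish's issue; Zainab's $774,000 share passes to Zainab's issue.
Hamish's share ($774,000) is divided into 2 shares of $387,000: Osric and Maeve each take $387,000.
Zainab's share ($774,000) is divided into 3 shares of $258,000: Nikolai and Anna each take $258,000; Winona's $258,000 share passes to Winona's issue.
Winona's share ($258,000) is divided into 2 shares of $129,000: Nadia and Dora each take $129,000.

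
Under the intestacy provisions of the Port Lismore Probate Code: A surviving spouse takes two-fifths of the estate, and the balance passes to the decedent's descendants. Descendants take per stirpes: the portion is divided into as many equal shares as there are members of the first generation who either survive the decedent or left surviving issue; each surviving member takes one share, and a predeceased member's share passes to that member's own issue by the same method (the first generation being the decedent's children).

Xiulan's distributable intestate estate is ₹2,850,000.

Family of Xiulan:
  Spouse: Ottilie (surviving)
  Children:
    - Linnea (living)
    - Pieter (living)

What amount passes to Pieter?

Pieter receives ₹855,000.

Ottilie takes two-fifths of ₹2,850,000 = ₹1,140,000. The remaining ₹1,710,000 passes to the descendants.
The descendants' portion (₹1,710,000) is divided into 2 shares of ₹855,000: Linnea and Pieter each take ₹855,000.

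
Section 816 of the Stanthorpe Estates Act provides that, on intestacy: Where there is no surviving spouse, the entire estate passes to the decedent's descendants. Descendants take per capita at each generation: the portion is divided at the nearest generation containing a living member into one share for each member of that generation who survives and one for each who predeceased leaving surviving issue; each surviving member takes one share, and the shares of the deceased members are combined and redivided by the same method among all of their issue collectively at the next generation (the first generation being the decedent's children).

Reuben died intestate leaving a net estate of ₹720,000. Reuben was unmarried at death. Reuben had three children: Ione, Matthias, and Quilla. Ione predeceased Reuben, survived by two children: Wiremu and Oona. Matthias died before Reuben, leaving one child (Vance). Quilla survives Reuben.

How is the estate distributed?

The entire ₹720,000 passes to the descendants.
That amount (₹720,000) is divided at the children's generation into 3 shares of ₹240,000. Quilla takes ₹240,000. The 2 shares of the deceased (Ione and Matthias) are combined into a pool of ₹480,000.
That pool (₹480,000) is divided at the grandchildren's generation equally among Wiremu, Oona, and Vance: ₹160,000 each.

Wiremu: ₹160,000; Oona: ₹160,000; Vance: ₹160,000; Quilla: ₹240,000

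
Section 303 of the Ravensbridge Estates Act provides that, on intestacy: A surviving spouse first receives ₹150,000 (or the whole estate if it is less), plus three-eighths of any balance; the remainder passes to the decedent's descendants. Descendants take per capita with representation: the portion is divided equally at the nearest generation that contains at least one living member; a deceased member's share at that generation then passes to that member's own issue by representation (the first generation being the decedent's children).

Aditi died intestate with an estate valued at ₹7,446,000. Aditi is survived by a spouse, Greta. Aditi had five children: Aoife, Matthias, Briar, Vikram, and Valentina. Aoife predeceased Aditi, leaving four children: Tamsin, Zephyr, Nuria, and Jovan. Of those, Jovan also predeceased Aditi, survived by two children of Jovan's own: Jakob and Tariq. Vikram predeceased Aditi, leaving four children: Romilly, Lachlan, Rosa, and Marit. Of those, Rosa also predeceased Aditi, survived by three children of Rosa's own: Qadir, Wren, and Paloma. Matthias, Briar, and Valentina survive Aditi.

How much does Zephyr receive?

Greta first takes ₹150,000, leaving a balance of ₹7,296,000. Greta then takes three-eighths of the balance (₹2,736,000), for a total of ₹2,886,000. The remaining ₹4,560,000 passes to the descendants.
The descendants' portion (₹4,560,000) is divided into 5 shares of ₹912,000: Matthias, Briar, and Valentina each take ₹912,000; Aoife's ₹912,000 share passes to Aoife's issue; Vikram's ₹912,000 share passes to Vikram's issue.
Aoife's share (₹912,000) is divided into 4 shares of ₹228,000: Tamsin, Zephyr, and Nuria each take ₹228,000; Jovan's ₹228,000 share passes to Jovan's issue.
Jovan's share (₹228,000) is divided into 2 shares of ₹114,000: Jakob and Tariq each take ₹114,000.
Vikram's share (₹912,000) is divided into 4 shares of ₹228,000: Romilly, Lachlan, and Marit each take ₹228,000; Rosa's ₹228,000 share passes to Rosa's issue.
Rosa's share (₹228,000) is divided into 3 shares of ₹76,000: Qadir, Wren, and Paloma each take ₹76,000.

Zephyr receives ₹228,000.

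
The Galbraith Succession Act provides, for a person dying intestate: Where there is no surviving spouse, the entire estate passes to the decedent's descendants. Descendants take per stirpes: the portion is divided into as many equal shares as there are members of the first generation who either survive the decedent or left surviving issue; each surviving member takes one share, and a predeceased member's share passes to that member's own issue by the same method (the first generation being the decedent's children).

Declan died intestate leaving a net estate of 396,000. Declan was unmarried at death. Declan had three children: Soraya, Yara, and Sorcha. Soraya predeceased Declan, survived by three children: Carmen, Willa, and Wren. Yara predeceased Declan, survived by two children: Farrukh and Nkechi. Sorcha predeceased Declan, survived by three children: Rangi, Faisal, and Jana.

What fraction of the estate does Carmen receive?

Carmen receives 1/9 of the estate.

The entire 396,000 passes to the descendants.
That amount (396,000) is divided into 3 shares of 132,000: Soraya's 132,000 share passes to Soraya's issue; Yara's 132,000 share passes to Yara's issue; Sorcha's 132,000 share passes to Sorcha's issue.
Soraya's share (132,000) is divided into 3 shares of 44,000: Carmen, Willa, and Wren each take 44,000.
Yara's share (132,000) is divided into 2 shares of 66,000: Farrukh and Nkechi each take 66,000.
Sorcha's share (132,000) is divided into 3 shares of 44,000: Rangi, Faisal, and Jana each take 44,000.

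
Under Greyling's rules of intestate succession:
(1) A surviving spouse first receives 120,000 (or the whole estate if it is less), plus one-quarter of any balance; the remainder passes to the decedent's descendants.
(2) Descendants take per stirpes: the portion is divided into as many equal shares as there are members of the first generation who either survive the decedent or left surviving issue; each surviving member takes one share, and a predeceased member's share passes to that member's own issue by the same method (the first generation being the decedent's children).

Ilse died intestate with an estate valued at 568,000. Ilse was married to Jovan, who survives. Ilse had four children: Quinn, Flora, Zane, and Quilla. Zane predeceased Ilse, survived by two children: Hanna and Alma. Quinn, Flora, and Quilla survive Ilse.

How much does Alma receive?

Jovan first takes 120,000, leaving a balance of 448,000. Jovan then takes one-quarter of the balance (112,000), for a total of 232,000. The remaining 336,000 passes to the descendants.
The descendants' portion (336,000) is divided into 4 shares of 84,000: Quinn, Flora, and Quilla each take 84,000; Zane's 84,000 share passes to Zane's issue.
Zane's share (84,000) is divided into 2 shares of 42,000: Hanna and Alma each take 42,000.

Alma receives 42,000.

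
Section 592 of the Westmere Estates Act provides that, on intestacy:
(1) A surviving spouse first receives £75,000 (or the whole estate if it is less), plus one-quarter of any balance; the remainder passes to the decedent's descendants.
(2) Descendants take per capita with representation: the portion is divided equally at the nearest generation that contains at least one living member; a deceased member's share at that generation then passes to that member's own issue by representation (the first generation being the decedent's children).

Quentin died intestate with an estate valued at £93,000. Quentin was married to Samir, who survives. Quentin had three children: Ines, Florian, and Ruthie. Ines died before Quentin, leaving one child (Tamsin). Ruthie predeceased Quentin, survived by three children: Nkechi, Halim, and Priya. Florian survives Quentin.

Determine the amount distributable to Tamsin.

Samir first takes £75,000, leaving a balance of £18,000. Samir then takes one-quarter of the balance (£4,500), for a total of £79,500. The remaining £13,500 passes to the descendants.
The descendants' portion (£13,500) is divided into 3 shares of £4,500: Florian takes £4,500; Ines's £4,500 share passes to Ines's issue; Ruthie's £4,500 share passes to Ruthie's issue.
Ines's share (£4,500) passes entirely to Tamsin.
Ruthie's share (£4,500) is divided into 3 shares of £1,500: Nkechi, Halim, and Priya each take £1,500.

Tamsin receives £4,500.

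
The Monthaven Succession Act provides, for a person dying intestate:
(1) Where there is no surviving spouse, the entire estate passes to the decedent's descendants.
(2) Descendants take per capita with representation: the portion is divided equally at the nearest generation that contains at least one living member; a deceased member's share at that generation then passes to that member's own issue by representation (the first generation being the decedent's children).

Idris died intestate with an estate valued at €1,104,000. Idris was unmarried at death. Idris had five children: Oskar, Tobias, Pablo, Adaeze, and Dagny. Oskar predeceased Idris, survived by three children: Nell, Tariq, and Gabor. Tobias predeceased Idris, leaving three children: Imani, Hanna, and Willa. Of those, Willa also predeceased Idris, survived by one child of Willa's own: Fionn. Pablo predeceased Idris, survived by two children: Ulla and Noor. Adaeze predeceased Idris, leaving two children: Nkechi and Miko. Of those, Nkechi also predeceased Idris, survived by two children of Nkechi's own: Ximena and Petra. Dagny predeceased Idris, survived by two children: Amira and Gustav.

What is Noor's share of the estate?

Noor receives €92,000.

The entire €1,104,000 passes to the descendants.
No child survives, so the initial division is made at the grandchildren's generation.
That amount (€1,104,000) is divided into 12 shares of €92,000: Nell, Tariq, Gabor, Imani, Hanna, Ulla, Noor, Miko, Amira, and Gustav each take €92,000; Willa's €92,000 share passes to Willa's issue; Nkechi's €92,000 share passes to Nkechi's issue.
Willa's share (€92,000) passes entirely to Fionn.
Nkechi's share (€92,000) is divided into 2 shares of €46,000: Ximena and Petra each take €46,000.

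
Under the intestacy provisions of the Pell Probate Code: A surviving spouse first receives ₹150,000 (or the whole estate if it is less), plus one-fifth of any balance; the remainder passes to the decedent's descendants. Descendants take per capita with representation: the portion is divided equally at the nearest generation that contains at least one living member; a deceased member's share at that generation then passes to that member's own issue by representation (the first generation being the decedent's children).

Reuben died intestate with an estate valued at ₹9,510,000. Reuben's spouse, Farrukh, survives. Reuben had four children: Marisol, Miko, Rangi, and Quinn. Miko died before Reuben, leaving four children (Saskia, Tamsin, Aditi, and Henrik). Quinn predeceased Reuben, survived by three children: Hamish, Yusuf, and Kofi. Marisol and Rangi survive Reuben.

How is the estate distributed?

Farrukh first takes ₹150,000, leaving a balance of ₹9,360,000. Farrukh then takes one-fifth of the balance (₹1,872,000), for a total of ₹2,022,000. The remaining ₹7,488,000 passes to the descendants.
The descendants' portion (₹7,488,000) is divided into 4 shares of ₹1,872,000: Marisol and Rangi each take ₹1,872,000; Miko's ₹1,872,000 share passes to Miko's issue; Quinn's ₹1,872,000 share passes to Quinn's issue.
Miko's share (₹1,872,000) is divided into 4 shares of ₹468,000: Saskia, Tamsin, Aditi, and Henrik each take ₹468,000.
Quinn's share (₹1,872,000) is divided into 3 shares of ₹624,000: Hamish, Yusuf, and Kofi each take ₹624,000.

Farrukh: ₹2,022,000; Marisol: ₹1,872,000; Saskia: ₹468,000; Tamsin: ₹468,000; Aditi: ₹468,000; Henrik: ₹468,000; Rangi: ₹1,872,000; Hamish: ₹624,000; Yusuf: ₹624,000; Kofi: ₹624,000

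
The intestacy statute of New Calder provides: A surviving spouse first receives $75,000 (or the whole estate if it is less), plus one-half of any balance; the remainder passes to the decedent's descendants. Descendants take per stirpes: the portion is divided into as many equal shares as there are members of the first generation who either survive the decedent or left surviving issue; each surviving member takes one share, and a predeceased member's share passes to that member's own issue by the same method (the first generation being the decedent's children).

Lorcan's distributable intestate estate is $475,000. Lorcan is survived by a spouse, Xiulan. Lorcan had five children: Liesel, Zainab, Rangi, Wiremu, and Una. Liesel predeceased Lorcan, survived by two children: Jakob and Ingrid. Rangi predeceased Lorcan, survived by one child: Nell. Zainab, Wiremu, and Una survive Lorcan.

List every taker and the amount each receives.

Xiulan first takes $75,000, leaving a balance of $400,000. Xiulan then takes one-half of the balance ($200,000), for a total of $275,000. The remaining $200,000 passes to the descendants.
The descendants' portion ($200,000) is divided into 5 shares of $40,000: Zainab, Wiremu, and Una each take $40,000; Liesel's $40,000 share passes to Liesel's issue; Rangi's $40,000 share passes to Rangi's issue.
Liesel's share ($40,000) is divided into 2 shares of $20,000: Jakob and Ingrid each take $20,000.
Rangi's share ($40,000) passes entirely to Nell.

Xiulan: $275,000; Jakob: $20,000; Ingrid: $20,000; Zainab: $40,000; Nell: $40,000; Wiremu: $40,000; Una: $40,000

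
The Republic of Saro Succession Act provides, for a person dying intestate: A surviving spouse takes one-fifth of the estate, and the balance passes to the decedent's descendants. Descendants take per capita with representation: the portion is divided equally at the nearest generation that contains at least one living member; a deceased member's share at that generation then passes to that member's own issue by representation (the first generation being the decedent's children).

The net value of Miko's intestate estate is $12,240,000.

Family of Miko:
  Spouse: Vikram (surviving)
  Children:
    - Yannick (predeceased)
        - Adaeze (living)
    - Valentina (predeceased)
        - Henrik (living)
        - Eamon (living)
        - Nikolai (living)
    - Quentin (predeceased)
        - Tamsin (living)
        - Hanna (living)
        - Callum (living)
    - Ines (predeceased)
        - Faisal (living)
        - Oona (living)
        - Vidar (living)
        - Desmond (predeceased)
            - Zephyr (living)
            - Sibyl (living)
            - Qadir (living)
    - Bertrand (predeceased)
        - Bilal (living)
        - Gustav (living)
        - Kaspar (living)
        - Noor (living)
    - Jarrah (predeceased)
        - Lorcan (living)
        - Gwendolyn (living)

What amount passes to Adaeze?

Vikram takes one-fifth of $12,240,000 = $2,448,000. The remaining $9,792,000 passes to the descendants.
No child survives, so the initial division is made at the grandchildren's generation.
The descendants' portion ($9,792,000) is divided into 17 shares of $576,000: Adaeze, Henrik, Eamon, Nikolai, Tamsin, Hanna, Callum, Faisal, Oona, Vidar, Bilal, Gustav, Kaspar, Noor, Lorcan, and Gwendolyn each take $576,000; Desmond's $576,000 share passes to Desmond's issue.
Desmond's share ($576,000) is divided into 3 shares of $192,000: Zephyr, Sibyl, and Qadir each take $192,000.

Adaeze receives $576,000.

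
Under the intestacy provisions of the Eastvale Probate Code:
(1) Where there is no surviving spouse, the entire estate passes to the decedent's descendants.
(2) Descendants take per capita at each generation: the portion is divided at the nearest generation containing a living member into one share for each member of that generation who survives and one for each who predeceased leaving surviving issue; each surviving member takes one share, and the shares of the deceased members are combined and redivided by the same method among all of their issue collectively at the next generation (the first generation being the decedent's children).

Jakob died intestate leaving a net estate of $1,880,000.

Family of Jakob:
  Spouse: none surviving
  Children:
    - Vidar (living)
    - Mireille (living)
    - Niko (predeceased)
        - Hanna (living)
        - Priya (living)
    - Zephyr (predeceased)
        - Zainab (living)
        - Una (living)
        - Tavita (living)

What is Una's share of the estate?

Una receives $188,000.

The entire $1,880,000 passes to the descendants.
That amount ($1,880,000) is divided at the children's generation into 4 shares of $470,000. Vidar and Mireille each take $470,000. The 2 shares of the deceased (Niko and Zephyr) are combined into a pool of $940,000.
That pool ($940,000) is divided at the grandchildren's generation equally among Hanna, Priya, Zainab, Una, and Tavita: $188,000 each.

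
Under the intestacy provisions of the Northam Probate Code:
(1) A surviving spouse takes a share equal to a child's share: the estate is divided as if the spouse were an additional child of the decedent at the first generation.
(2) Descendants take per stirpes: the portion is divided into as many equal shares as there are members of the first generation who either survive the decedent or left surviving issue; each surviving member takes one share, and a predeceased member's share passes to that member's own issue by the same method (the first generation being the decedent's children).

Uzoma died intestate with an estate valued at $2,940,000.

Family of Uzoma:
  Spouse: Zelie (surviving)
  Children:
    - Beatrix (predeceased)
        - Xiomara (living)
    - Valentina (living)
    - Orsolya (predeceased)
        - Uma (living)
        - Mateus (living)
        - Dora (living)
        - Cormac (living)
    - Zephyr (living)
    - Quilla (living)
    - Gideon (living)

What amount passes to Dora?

The spouse counts as an additional share at the children's level, so there are 7 primary shares of $420,000. Zelie takes one such share ($420,000).
The children's combined portion ($2,520,000) is divided into 6 shares of $420,000: Valentina, Zephyr, Quilla, and Gideon each take $420,000; Beatrix's $420,000 share passes to Beatrix's issue; Orsolya's $420,000 share passes to Orsolya's issue.
Beatrix's share ($420,000) passes entirely to Xiomara.
Orsolya's share ($420,000) is divided into 4 shares of $105,000: Uma, Mateus, Dora, and Cormac each take $105,000.

Dora receives $105,000.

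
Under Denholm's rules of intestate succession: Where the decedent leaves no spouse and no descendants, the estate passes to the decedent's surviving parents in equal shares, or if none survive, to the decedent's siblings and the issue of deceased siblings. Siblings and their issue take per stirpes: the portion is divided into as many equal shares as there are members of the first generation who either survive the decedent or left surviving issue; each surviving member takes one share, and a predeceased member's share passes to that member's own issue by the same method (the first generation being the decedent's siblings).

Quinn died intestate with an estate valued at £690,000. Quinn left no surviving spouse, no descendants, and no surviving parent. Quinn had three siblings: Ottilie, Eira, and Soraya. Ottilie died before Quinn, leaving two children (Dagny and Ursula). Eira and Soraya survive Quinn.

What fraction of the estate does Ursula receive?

The entire £690,000 passes to the siblings and their issue.
That amount (£690,000) is divided into 3 shares of £230,000: Eira and Soraya each take £230,000; Ottilie's £230,000 share passes to Ottilie's issue.
Ottilie's share (£230,000) is divided into 2 shares of £115,000: Dagny and Ursula each take £115,000.

Ursula receives 1/6 of the estate.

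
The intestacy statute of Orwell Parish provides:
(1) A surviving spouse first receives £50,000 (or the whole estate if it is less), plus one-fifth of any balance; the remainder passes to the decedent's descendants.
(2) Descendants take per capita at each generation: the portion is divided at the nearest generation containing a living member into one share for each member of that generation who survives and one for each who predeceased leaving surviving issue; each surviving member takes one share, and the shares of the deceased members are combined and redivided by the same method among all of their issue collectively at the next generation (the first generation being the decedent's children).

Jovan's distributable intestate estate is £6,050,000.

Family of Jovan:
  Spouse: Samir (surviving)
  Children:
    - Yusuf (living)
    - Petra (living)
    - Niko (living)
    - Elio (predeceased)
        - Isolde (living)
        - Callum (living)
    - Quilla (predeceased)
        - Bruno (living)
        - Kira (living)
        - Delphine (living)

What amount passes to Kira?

Samir first takes £50,000, leaving a balance of £6,000,000. Samir then takes one-fifth of the balance (£1,200,000), for a total of £1,250,000. The remaining £4,800,000 passes to the descendants.
The descendants' portion (£4,800,000) is divided at the children's generation into 5 shares of £960,000. Yusuf, Petra, and Niko each take £960,000. The 2 shares of the deceased (Elio and Quilla) are combined into a pool of £1,920,000.
That pool (£1,920,000) is divided at the grandchildren's generation equally among Isolde, Callum, Bruno, Kira, and Delphine: £384,000 each.

Kira receives £384,000.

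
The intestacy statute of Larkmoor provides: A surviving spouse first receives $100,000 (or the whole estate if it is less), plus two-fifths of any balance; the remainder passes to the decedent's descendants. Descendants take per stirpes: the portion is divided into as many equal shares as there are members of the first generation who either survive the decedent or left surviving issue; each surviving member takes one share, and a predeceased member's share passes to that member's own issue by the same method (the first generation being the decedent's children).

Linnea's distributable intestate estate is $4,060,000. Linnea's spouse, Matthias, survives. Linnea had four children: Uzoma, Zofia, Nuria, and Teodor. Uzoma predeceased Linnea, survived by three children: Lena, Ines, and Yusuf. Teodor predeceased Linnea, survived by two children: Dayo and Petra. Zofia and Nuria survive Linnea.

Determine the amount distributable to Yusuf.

Yusuf receives $198,000.

Matthias first takes $100,000, leaving a balance of $3,960,000. Matthias then takes two-fifths of the balance ($1,584,000), for a total of $1,684,000. The remaining $2,376,000 passes to the descendants.
The descendants' portion ($2,376,000) is divided into 4 shares of $594,000: Zofia and Nuria each take $594,000; Uzoma's $594,000 share passes to Uzoma's issue; Teodor's $594,000 share passes to Teodor's issue.
Uzoma's share ($594,000) is divided into 3 shares of $198,000: Lena, Ines, and Yusuf each take $198,000.
Teodor's share ($594,000) is divided into 2 shares of $297,000: Dayo and Petra each take $297,000.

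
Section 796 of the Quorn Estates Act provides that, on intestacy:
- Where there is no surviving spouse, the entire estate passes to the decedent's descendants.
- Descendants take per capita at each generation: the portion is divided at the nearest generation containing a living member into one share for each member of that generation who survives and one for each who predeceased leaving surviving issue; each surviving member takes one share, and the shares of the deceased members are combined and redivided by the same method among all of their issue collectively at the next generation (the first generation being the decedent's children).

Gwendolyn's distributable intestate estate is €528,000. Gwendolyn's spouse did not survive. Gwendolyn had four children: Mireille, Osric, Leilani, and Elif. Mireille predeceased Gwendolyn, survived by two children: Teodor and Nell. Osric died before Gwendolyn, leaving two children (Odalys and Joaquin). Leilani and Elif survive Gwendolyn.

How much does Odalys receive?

Odalys receives €66,000.

The entire €528,000 passes to the descendants.
That amount (€528,000) is divided at the children's generation into 4 shares of €132,000. Leilani and Elif each take €132,000. The 2 shares of the deceased (Mireille and Osric) are combined into a pool of €264,000.
That pool (€264,000) is divided at the grandchildren's generation equally among Teodor, Nell, Odalys, and Joaquin: €66,000 each.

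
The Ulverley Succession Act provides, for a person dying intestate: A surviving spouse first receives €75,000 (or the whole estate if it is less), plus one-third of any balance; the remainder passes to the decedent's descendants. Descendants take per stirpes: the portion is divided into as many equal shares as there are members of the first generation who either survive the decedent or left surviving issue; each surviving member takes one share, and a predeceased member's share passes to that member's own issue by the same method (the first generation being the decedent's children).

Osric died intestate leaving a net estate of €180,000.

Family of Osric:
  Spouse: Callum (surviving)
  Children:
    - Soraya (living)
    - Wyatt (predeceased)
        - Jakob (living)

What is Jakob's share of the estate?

Jakob receives €35,000.

Callum first takes €75,000, leaving a balance of €105,000. Callum then takes one-third of the balance (€35,000), for a total of €110,000. The remaining €70,000 passes to the descendants.
The descendants' portion (€70,000) is divided into 2 shares of €35,000: Soraya takes €35,000; Wyatt's €35,000 share passes to Wyatt's issue.
Wyatt's share (€35,000) passes entirely to Jakob.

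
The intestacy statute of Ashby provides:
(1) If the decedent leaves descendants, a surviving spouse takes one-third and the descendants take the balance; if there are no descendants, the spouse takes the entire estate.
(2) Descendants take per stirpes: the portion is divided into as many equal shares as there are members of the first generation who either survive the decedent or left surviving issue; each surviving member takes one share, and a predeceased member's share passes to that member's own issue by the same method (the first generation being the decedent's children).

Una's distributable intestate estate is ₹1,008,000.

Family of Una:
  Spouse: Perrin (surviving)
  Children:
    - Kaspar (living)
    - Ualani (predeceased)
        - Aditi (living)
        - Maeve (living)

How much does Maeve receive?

Maeve receives ₹168,000.

Perrin takes one-third of ₹1,008,000 = ₹336,000. The remaining ₹672,000 passes to the descendants.
The descendants' portion (₹672,000) is divided into 2 shares of ₹336,000: Kaspar takes ₹336,000; Ualani's ₹336,000 share passes to Ualani's issue.
Ualani's share (₹336,000) is divided into 2 shares of ₹168,000: Aditi and Maeve each take ₹168,000.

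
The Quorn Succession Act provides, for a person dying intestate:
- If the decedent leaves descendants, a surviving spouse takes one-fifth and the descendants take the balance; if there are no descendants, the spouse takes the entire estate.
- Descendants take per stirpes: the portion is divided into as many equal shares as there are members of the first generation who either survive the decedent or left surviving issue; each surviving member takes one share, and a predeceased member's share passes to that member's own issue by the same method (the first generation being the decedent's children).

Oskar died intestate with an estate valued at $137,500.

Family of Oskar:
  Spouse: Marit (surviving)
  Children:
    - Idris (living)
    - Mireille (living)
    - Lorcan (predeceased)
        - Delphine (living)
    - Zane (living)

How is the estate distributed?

Marit takes one-fifth of $137,500 = $27,500. The remaining $110,000 passes to the descendants.
The descendants' portion ($110,000) is divided into 4 shares of $27,500: Idris, Mireille, and Zane each take $27,500; Lorcan's $27,500 share passes to Lorcan's issue.
Lorcan's share ($27,500) passes entirely to Delphine.

Marit: $27,500; Idris: $27,500; Mireille: $27,500; Delphine: $27,500; Zane: $27,500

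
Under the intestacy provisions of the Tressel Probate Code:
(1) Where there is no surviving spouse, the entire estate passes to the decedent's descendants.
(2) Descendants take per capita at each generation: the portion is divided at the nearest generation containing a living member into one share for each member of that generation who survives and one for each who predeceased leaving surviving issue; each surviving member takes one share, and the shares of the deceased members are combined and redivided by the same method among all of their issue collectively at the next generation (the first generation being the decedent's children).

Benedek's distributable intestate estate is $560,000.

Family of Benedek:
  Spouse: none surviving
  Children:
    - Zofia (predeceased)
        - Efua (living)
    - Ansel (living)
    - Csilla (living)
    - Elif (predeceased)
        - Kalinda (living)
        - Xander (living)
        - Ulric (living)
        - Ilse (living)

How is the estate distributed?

The entire $560,000 passes to the descendants.
That amount ($560,000) is divided at the children's generation into 4 shares of $140,000. Ansel and Csilla each take $140,000. The 2 shares of the deceased (Zofia and Elif) are combined into a pool of $280,000.
That pool ($280,000) is divided at the grandchildren's generation equally among Efua, Kalinda, Xander, Ulric, and Ilse: $56,000 each.

Efua: $56,000; Ansel: $140,000; Csilla: $140,000; Kalinda: $56,000; Xander: $56,000; Ulric: $56,000; Ilse: $56,000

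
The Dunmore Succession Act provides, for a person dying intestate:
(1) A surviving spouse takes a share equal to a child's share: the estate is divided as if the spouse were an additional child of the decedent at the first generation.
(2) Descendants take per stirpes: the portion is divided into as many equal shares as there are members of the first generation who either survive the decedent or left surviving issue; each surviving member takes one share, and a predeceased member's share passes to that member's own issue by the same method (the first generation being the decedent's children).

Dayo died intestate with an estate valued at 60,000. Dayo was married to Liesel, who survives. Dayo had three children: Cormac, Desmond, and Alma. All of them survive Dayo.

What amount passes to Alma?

Alma receives 15,000.

The spouse counts as an additional share at the children's level, so there are 4 primary shares of 15,000. Liesel takes one such share (15,000).
The children's combined portion (45,000) is divided into 3 shares of 15,000: Cormac, Desmond, and Alma each take 15,000.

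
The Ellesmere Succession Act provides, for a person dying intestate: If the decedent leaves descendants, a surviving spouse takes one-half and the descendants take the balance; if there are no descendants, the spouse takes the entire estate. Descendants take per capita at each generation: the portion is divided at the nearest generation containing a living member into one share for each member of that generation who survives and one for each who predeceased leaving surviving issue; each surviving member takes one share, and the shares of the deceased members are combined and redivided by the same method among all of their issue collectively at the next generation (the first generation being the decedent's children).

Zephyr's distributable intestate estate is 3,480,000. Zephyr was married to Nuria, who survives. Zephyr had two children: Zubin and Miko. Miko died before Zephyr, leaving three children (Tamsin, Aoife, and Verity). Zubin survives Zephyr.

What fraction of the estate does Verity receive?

Verity receives 1/12 of the estate.

Nuria takes one-half of 3,480,000 = 1,740,000. The remaining 1,740,000 passes to the descendants.
The descendants' portion (1,740,000) is divided at the children's generation into 2 shares of 870,000. Zubin takes 870,000. The remaining share for the deceased Miko (870,000) is carried to the next generation.
That pool (870,000) is divided at the grandchildren's generation equally among Tamsin, Aoife, and Verity: 290,000 each.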